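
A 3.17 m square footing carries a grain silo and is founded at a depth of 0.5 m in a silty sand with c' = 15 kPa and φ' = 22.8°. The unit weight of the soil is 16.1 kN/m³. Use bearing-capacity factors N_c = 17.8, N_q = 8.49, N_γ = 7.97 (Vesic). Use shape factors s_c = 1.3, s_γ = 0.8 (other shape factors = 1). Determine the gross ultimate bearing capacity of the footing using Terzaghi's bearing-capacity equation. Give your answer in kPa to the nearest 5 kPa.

q_ult ≈ 580 kPa

q = γ·D_f = 16.1 × 0.5 = 8.05 kPa.
c·N_c·s_c = 15 × 17.8 × 1.3 = 347.1 kPa
q·N_q = 8.05 × 8.49 = 68.345 kPa
0.5·γ·B·N_γ·s_γ = 0.5 × 16.1 × 3.17 × 7.97 × 0.8 = 162.71 kPa
q_ult = 347.1 + 68.345 + 162.71 = 578.15 kPa.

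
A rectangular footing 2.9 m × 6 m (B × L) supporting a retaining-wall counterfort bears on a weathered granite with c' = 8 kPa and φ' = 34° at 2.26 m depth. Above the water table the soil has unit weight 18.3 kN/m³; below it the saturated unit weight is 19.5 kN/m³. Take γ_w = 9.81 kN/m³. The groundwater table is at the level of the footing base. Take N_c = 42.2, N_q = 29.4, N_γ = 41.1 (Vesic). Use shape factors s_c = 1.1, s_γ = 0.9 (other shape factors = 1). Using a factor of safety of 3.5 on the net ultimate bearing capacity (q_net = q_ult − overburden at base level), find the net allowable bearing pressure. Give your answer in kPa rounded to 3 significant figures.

Overburden at base level: q = 18.3 × 2.26 = 41.358 kPa.
Below the base the soil is submerged, so the ½γBN_γ term uses γ' = 19.5 − 9.81 = 9.69 kN/m³.
Cohesion term c·N_c·s_c = 8 × 42.2 × 1.1 = 371.36 kPa; surcharge term q·N_q = 41.358 × 29.4 = 1215.9 kPa; self-weight term 0.5·γ·B·N_γ·s_γ = 0.5 × 9.69 × 2.9 × 41.1 × 0.9 = 519.73 kPa.
q_ult = 371.36 + 1215.9 + 519.73 = 2107 kPa.
q_net = 2107 − 41.358 = 2065.7 kPa.
q_all(net) = 2065.7 / 3.5 = 590.19 kPa.

q_all(net) ≈ 590 kPa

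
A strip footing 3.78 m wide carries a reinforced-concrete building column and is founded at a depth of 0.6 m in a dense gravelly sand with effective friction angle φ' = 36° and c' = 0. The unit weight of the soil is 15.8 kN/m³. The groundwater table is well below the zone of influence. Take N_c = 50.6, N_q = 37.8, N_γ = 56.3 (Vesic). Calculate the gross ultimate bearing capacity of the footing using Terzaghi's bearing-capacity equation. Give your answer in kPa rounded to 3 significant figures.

q_ult ≈ 2040 kPa

Overburden at base level: q = 15.8 × 0.6 = 9.48 kPa.
Surcharge term q·N_q = 9.48 × 37.8 = 358.34 kPa; self-weight term 0.5·γ·B·N_γ = 0.5 × 15.8 × 3.78 × 56.3 = 1681.2 kPa.
q_ult = 358.34 + 1681.2 = 2039.6 kPa.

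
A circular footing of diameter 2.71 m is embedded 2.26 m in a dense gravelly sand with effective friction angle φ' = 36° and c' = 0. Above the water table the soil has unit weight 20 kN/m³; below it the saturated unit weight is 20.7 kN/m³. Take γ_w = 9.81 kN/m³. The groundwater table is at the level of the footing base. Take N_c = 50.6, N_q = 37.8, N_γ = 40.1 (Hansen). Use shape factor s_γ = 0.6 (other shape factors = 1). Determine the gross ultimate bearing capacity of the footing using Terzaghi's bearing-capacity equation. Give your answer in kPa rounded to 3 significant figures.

q_ult ≈ 2060 kPa

Overburden at base level: q = 20 × 2.26 = 45.2 kPa.
Below the base the soil is submerged, so the ½γBN_γ term uses γ' = 20.7 − 9.81 = 10.89 kN/m³.
Surcharge term q·N_q = 45.2 × 37.8 = 1708.6 kPa; self-weight term 0.5·γ·B·N_γ·s_γ = 0.5 × 10.89 × 2.71 × 40.1 × 0.6 = 355.03 kPa.
q_ult = 1708.6 + 355.03 = 2063.6 kPa.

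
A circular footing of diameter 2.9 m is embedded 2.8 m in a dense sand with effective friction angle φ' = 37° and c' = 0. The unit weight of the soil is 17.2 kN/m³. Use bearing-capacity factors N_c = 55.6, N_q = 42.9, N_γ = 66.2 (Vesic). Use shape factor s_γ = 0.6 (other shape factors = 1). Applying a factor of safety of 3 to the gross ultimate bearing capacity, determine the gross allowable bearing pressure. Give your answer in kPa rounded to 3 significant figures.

q_all ≈ 1020 kPa

Overburden at base level: q = 17.2 × 2.8 = 48.16 kPa.
Surcharge term q·N_q = 48.16 × 42.9 = 2066.1 kPa; self-weight term 0.5·γ·B·N_γ·s_γ = 0.5 × 17.2 × 2.9 × 66.2 × 0.6 = 990.62 kPa.
q_ult = 2066.1 + 990.62 = 3056.7 kPa.
q_all = q_ult / FS = 3056.7 / 3 = 1018.9 kPa.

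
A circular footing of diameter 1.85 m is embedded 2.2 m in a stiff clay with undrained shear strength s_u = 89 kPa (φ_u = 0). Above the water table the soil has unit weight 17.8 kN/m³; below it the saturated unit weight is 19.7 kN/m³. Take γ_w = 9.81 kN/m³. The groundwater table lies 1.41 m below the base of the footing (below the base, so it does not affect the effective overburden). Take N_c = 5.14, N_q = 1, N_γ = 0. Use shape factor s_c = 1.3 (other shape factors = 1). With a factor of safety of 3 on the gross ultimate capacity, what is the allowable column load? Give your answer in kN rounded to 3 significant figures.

P_all ≈ 568 kN

Effective surcharge at the founding depth q = γ·D_f = 17.8 × 2.2 = 39.16 kPa.
q_ult = c·N_c·s_c + q·N_q
     = 89 × 5.14 × 1.3 + 39.16 × 1
     = 594.7 + 39.16 = 633.86 kPa.
Gross allowable pressure q_all = 633.86 / 3 = 211.29 kPa.
Footing area = 2.688 m², so allowable column load = 211.29 × 2.688 = 567.94 kN.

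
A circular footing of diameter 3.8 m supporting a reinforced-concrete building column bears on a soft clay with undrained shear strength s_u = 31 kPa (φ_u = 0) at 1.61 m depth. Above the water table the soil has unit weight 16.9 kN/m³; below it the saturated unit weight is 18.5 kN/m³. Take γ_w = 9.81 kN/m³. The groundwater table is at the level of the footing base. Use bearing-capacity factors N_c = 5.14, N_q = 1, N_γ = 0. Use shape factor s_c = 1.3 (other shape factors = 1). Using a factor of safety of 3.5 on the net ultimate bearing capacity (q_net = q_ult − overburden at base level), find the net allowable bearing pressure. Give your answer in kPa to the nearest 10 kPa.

Effective surcharge at the founding depth q = γ·D_f = 16.9 × 1.61 = 27.209 kPa.
q_ult = c·N_c·s_c + q·N_q
     = 31 × 5.14 × 1.3 + 27.209 × 1
     = 207.14 + 27.209 = 234.35 kPa.
q_net = 234.35 − 27.209 = 207.14 kPa.
q_all(net) = 207.14 / 3.5 = 59.183 kPa.

q_all(net) ≈ 60 kPa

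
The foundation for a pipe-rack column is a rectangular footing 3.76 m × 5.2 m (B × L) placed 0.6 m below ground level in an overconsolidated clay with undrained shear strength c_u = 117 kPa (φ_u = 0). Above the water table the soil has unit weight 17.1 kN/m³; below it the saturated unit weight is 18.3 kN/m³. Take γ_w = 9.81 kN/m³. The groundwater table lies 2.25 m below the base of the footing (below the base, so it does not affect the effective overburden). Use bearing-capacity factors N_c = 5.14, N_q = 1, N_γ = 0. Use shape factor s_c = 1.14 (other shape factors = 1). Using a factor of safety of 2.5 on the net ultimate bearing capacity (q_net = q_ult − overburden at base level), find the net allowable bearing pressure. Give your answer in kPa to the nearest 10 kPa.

q = γ·D_f = 17.1 × 0.6 = 10.26 kPa.
c·N_c·s_c = 117 × 5.14 × 1.14 = 685.57 kPa
q·N_q = 10.26 × 1 = 10.26 kPa
q_ult = 685.57 + 10.26 = 695.83 kPa.
q_net = 695.83 − 10.26 = 685.57 kPa.
q_all(net) = 685.57 / 2.5 = 274.23 kPa.

q_all(net) ≈ 270 kPa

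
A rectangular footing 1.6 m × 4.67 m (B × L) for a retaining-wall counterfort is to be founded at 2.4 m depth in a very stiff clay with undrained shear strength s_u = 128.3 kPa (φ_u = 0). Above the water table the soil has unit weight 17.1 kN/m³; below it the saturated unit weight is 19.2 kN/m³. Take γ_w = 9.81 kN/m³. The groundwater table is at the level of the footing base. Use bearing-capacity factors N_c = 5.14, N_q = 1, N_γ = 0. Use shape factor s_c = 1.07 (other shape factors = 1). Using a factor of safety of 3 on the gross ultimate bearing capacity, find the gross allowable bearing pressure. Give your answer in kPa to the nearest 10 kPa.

q_all ≈ 250 kPa

Overburden at base level: q = 17.1 × 2.4 = 41.04 kPa.
Cohesion term c·N_c·s_c = 128.3 × 5.14 × 1.07 = 705.62 kPa; surcharge term q·N_q = 41.04 × 1 = 41.04 kPa.
q_ult = 705.62 + 41.04 = 746.66 kPa.
q_all = 746.66 / 3 = 248.89 kPa.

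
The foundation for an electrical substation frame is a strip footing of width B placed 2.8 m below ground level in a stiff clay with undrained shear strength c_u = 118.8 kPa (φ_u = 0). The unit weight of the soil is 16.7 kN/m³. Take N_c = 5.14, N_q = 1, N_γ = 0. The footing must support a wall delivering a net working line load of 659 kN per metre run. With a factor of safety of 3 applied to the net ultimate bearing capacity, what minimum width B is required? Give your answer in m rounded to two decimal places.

B = 3.24 m

Effective surcharge at the founding depth q = γ·D_f = 16.7 × 2.8 = 46.76 kPa.
q_ult = c·N_c + q·N_q
     = 118.8 × 5.14 + 46.76 × 1
     = 610.63 + 46.76 = 657.39 kPa.
For φ = 0 the ½γBN_γ term vanishes, so q_ult is independent of B. q_net = 657.39 − 46.76 = 610.63 kPa; q_all(net) = 610.63/3 = 203.54 kPa.
Required width B = w / q_all(net) = 659 / 203.54 = 3.238 m.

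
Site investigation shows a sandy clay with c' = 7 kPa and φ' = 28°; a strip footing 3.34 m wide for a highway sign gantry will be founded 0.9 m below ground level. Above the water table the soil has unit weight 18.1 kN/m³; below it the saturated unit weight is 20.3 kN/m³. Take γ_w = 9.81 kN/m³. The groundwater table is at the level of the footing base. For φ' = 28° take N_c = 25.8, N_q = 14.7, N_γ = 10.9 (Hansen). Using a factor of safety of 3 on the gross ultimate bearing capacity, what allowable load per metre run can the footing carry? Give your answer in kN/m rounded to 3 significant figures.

≈ 680 kN/m

q = γ·D_f = 18.1 × 0.9 = 16.29 kPa.
For the ½γBN_γ term take γ' = 20.3 − 9.81 = 10.49 kN/m³ (soil below base is submerged).
c·N_c = 7 × 25.8 = 180.6 kPa
q·N_q = 16.29 × 14.7 = 239.46 kPa
0.5·γ·B·N_γ = 0.5 × 10.49 × 3.34 × 10.9 = 190.95 kPa
q_ult = 180.6 + 239.46 + 190.95 = 611.01 kPa.
Gross allowable pressure q_all = 611.01 / 3 = 203.67 kPa.
Allowable wall load = q_all × B = 203.67 × 3.34 = 680.26 kN per metre run.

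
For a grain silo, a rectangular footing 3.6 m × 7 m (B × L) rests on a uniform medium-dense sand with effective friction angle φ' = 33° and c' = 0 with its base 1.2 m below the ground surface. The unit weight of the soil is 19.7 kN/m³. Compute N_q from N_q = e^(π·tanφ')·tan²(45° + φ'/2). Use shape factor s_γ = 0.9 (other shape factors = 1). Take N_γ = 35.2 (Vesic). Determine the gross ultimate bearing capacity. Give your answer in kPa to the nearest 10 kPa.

tan33° = 0.6494, so N_q = e^(π×0.6494)·tan²(61.5°) = 7.692 × 3.392 = 26.09.
Effective surcharge at the founding depth q = γ·D_f = 19.7 × 1.2 = 23.64 kPa.
q_ult = q·N_q + 0.5·γ·B·N_γ·s_γ
     = 23.64 × 26.092 + 0.5 × 19.7 × 3.6 × 35.2 × 0.9
     = 616.82 + 1123.4 = 1740.2 kPa.

q_ult ≈ 1740 kPa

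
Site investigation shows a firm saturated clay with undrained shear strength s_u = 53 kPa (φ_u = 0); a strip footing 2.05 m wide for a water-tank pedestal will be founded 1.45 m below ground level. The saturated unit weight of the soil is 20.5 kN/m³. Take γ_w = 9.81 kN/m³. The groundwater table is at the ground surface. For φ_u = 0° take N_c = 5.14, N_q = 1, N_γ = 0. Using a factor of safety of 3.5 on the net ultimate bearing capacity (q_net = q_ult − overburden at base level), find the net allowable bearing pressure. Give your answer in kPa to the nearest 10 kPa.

γ' = 20.5 − 9.81 = 10.69 kN/m³ (submerged throughout). q = 10.69 × 1.45 = 15.5 kPa.
c·N_c = 53 × 5.14 = 272.42 kPa
q·N_q = 15.5 × 1 = 15.5 kPa
q_ult = 272.42 + 15.5 = 287.92 kPa.
q_net = 287.92 − 15.5 = 272.42 kPa.
q_all(net) = 272.42 / 3.5 = 77.834 kPa.

q_all(net) ≈ 80 kPa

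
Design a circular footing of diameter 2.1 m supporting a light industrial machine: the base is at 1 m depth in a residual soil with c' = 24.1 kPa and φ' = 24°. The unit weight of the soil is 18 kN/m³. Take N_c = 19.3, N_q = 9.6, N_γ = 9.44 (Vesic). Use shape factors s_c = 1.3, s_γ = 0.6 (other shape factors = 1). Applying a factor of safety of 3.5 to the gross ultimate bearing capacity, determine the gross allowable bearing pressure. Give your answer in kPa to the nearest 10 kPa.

Overburden at base level: q = 18 × 1 = 18 kPa.
Cohesion term c·N_c·s_c = 24.1 × 19.3 × 1.3 = 604.67 kPa; surcharge term q·N_q = 18 × 9.6 = 172.8 kPa; self-weight term 0.5·γ·B·N_γ·s_γ = 0.5 × 18 × 2.1 × 9.44 × 0.6 = 107.05 kPa.
q_ult = 604.67 + 172.8 + 107.05 = 884.52 kPa.
q_all = q_ult / FS = 884.52 / 3.5 = 252.72 kPa.

q_all ≈ 250 kPa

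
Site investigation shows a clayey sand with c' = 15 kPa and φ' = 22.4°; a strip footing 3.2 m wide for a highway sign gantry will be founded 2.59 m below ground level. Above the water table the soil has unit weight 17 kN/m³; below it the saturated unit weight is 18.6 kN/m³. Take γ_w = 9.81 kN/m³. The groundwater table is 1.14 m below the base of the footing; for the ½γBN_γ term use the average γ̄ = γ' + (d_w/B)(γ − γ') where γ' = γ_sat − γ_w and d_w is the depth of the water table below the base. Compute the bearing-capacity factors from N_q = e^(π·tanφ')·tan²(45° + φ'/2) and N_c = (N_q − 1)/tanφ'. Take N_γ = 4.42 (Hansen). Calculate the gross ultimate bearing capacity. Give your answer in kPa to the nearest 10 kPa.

tan22.4° = 0.4122, so N_q = e^(π×0.4122)·tan²(56.2°) = 3.651 × 2.231 = 8.15.
N_c = (8.15 − 1)/tan22.4° = 17.34.
q = γ·D_f = 17 × 2.59 = 44.03 kPa.
γ' = 8.79 kN/m³; averaging over the depth B below the base, γ̄ = γ' + (d_w/B)(γ − γ') = 11.715 kN/m³.
c·N_c = 15 × 17.337 = 260.05 kPa
q·N_q = 44.03 × 8.1457 = 358.66 kPa
0.5·γ·B·N_γ = 0.5 × 11.715 × 3.2 × 4.42 = 82.847 kPa
q_ult = 260.05 + 358.66 + 82.847 = 701.56 kPa.

q_ult ≈ 700 kPa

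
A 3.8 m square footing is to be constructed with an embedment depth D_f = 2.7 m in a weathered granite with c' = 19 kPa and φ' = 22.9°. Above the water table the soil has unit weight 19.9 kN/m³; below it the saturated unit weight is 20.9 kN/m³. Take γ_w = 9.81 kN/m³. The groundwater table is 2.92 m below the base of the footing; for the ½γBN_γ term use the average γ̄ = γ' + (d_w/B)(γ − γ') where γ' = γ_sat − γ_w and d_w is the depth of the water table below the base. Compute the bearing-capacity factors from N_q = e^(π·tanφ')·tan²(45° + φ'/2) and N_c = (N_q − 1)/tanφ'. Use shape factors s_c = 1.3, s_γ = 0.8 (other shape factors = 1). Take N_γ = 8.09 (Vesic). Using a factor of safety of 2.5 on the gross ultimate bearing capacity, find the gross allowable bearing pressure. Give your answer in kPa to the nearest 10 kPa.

q_all ≈ 450 kPa

N_q = e^(π·tan22.9°)·tan²(56.45°) = 8.57; N_c = (N_q − 1)/tanφ' = 17.93.
Effective surcharge at the founding depth q = γ·D_f = 19.9 × 2.7 = 53.73 kPa.
With d_w = 2.92 m < B, γ̄ = 11.09 + (2.92/3.8) × (19.9 − 11.09) = 17.86 kN/m³.
q_ult = c·N_c·s_c + q·N_q + 0.5·γ·B·N_γ·s_γ
     = 19 × 17.927 × 1.3 + 53.73 × 8.5728 + 0.5 × 17.86 × 3.8 × 8.09 × 0.8
     = 442.81 + 460.62 + 219.62 = 1123 kPa.
q_all = 1123 / 2.5 = 449.22 kPa.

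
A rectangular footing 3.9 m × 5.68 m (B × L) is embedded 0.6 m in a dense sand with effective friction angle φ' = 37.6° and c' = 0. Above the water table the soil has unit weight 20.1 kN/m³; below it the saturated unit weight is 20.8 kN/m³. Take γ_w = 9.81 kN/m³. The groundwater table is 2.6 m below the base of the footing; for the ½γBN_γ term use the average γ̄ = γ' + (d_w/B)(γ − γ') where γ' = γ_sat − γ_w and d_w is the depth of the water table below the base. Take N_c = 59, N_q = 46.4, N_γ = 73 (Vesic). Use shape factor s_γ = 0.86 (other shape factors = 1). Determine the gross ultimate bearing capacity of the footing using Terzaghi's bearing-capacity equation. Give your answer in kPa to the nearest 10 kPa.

Effective surcharge at the founding depth q = γ·D_f = 20.1 × 0.6 = 12.06 kPa.
With d_w = 2.6 m < B, γ̄ = 10.99 + (2.6/3.9) × (20.1 − 10.99) = 17.063 kN/m³.
q_ult = q·N_q + 0.5·γ·B·N_γ·s_γ
     = 12.06 × 46.4 + 0.5 × 17.063 × 3.9 × 73 × 0.86
     = 559.58 + 2088.9 = 2648.5 kPa.

q_ult ≈ 2650 kPa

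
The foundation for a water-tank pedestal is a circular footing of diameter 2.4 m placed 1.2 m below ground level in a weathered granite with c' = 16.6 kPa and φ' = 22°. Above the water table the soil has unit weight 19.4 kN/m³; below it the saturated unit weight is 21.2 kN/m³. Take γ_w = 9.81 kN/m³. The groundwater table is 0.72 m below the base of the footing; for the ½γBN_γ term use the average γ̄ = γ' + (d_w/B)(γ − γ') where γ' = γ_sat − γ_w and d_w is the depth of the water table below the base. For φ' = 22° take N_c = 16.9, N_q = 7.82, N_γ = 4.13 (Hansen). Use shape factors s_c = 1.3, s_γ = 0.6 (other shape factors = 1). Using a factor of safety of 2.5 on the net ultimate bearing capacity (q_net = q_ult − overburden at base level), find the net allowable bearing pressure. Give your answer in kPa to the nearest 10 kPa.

q_all(net) ≈ 230 kPa

Effective surcharge at the founding depth q = γ·D_f = 19.4 × 1.2 = 23.28 kPa.
With d_w = 0.72 m < B, γ̄ = 11.39 + (0.72/2.4) × (19.4 − 11.39) = 13.793 kN/m³.
q_ult = c·N_c·s_c + q·N_q + 0.5·γ·B·N_γ·s_γ
     = 16.6 × 16.9 × 1.3 + 23.28 × 7.82 + 0.5 × 13.793 × 2.4 × 4.13 × 0.6
     = 364.7 + 182.05 + 41.015 = 587.77 kPa.
q_net = 587.77 − 23.28 = 564.49 kPa.
q_all(net) = 564.49 / 2.5 = 225.79 kPa.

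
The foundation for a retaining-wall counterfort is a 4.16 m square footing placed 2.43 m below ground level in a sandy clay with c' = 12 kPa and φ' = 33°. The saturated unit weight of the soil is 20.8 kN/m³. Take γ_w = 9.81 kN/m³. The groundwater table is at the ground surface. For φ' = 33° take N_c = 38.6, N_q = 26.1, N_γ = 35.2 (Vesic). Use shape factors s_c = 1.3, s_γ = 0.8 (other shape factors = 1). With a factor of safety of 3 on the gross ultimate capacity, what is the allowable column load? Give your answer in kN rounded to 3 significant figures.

With the water table at the surface the whole profile is submerged: γ' = 20.8 − 9.81 = 10.99 kN/m³, so q = γ'·D_f = 26.706 kPa; the same γ' applies in the ½γBN_γ term.
q_ult = c·N_c·s_c + q·N_q + 0.5·γ·B·N_γ·s_γ
     = 12 × 38.6 × 1.3 + 26.706 × 26.1 + 0.5 × 10.99 × 4.16 × 35.2 × 0.8
     = 602.16 + 697.02 + 643.72 = 1942.9 kPa.
Gross allowable pressure q_all = 1942.9 / 3 = 647.63 kPa.
Footing area = 17.3056 m², so allowable column load = 647.63 × 17.3056 = 11208 kN.

P_all ≈ 11200 kN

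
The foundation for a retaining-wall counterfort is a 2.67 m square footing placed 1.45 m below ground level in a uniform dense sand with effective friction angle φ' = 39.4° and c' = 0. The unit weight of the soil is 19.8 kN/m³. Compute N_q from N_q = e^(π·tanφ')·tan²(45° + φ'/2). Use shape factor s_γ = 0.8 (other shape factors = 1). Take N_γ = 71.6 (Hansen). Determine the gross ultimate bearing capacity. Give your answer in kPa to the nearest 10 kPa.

tan39.4° = 0.8214, so N_q = e^(π×0.8214)·tan²(64.7°) = 13.204 × 4.475 = 59.09.
Overburden at base level: q = 19.8 × 1.45 = 28.71 kPa.
Surcharge term q·N_q = 28.71 × 59.094 = 1696.6 kPa; self-weight term 0.5·γ·B·N_γ·s_γ = 0.5 × 19.8 × 2.67 × 71.6 × 0.8 = 1514.1 kPa.
q_ult = 1696.6 + 1514.1 = 3210.7 kPa.

q_ult ≈ 3210 kPa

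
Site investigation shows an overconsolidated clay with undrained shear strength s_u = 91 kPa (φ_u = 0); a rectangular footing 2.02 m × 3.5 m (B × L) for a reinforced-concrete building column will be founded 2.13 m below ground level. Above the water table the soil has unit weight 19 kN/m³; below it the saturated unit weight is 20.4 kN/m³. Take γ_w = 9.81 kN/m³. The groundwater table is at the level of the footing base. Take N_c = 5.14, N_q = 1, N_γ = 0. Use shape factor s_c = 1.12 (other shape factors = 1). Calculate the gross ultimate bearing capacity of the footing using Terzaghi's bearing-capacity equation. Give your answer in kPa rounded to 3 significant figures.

q_ult ≈ 564 kPa

q = γ·D_f = 19 × 2.13 = 40.47 kPa.
c·N_c·s_c = 91 × 5.14 × 1.12 = 523.87 kPa
q·N_q = 40.47 × 1 = 40.47 kPa
q_ult = 523.87 + 40.47 = 564.34 kPa.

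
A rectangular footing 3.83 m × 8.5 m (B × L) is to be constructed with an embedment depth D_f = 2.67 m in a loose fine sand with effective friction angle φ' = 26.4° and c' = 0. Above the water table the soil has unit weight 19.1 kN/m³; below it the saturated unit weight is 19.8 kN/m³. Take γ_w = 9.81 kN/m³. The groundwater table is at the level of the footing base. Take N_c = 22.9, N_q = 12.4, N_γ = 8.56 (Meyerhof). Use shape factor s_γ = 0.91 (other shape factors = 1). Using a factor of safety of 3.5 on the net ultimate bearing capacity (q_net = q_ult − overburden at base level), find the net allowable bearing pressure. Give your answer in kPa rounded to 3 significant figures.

q_all(net) ≈ 209 kPa

Effective surcharge at the founding depth q = γ·D_f = 19.1 × 2.67 = 50.997 kPa.
The water table coincides with the base, so in the self-weight term γ → γ' = 9.99 kN/m³.
q_ult = q·N_q + 0.5·γ·B·N_γ·s_γ
     = 50.997 × 12.4 + 0.5 × 9.99 × 3.83 × 8.56 × 0.91
     = 632.36 + 149.02 = 781.38 kPa.
q_net = 781.38 − 50.997 = 730.39 kPa.
q_all(net) = 730.39 / 3.5 = 208.68 kPa.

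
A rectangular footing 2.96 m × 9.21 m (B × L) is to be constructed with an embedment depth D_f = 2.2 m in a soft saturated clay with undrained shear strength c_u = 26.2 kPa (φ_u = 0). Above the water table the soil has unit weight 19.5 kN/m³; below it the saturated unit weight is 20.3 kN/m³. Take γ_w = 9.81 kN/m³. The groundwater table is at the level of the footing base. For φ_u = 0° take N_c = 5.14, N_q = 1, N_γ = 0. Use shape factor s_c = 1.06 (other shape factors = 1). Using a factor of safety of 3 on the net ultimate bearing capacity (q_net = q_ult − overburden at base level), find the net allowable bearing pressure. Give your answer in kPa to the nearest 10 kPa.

Effective surcharge at the founding depth q = γ·D_f = 19.5 × 2.2 = 42.9 kPa.
q_ult = c·N_c·s_c + q·N_q
     = 26.2 × 5.14 × 1.06 + 42.9 × 1
     = 142.75 + 42.9 = 185.65 kPa.
q_net = 185.65 − 42.9 = 142.75 kPa.
q_all(net) = 142.75 / 3 = 47.583 kPa.

q_all(net) ≈ 50 kPa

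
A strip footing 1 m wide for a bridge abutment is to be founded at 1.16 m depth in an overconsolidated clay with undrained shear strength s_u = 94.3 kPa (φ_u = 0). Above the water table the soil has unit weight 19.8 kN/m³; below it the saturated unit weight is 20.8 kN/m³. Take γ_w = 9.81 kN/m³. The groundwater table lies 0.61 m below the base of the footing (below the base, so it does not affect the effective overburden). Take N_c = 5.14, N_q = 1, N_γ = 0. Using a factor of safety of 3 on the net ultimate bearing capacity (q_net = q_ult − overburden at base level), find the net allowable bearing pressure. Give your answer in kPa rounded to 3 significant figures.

q = γ·D_f = 19.8 × 1.16 = 22.968 kPa.
c·N_c = 94.3 × 5.14 = 484.7 kPa
q·N_q = 22.968 × 1 = 22.968 kPa
q_ult = 484.7 + 22.968 = 507.67 kPa.
q_net = 507.67 − 22.968 = 484.7 kPa.
q_all(net) = 484.7 / 3 = 161.57 kPa.

q_all(net) ≈ 162 kPa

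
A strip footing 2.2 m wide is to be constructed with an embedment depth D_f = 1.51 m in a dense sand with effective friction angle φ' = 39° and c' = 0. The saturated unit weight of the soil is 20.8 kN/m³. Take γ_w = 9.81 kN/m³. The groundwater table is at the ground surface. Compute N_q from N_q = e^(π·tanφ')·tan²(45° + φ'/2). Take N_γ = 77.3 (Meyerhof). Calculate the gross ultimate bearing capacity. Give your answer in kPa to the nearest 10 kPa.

q_ult ≈ 1860 kPa

tan39° = 0.8098, so N_q = e^(π×0.8098)·tan²(64.5°) = 12.731 × 4.395 = 55.96.
With the water table at the surface the whole profile is submerged: γ' = 20.8 − 9.81 = 10.99 kN/m³, so q = γ'·D_f = 16.595 kPa; the same γ' applies in the ½γBN_γ term.
q_ult = q·N_q + 0.5·γ·B·N_γ
     = 16.595 × 55.957 + 0.5 × 10.99 × 2.2 × 77.3
     = 928.61 + 934.48 = 1863.1 kPa.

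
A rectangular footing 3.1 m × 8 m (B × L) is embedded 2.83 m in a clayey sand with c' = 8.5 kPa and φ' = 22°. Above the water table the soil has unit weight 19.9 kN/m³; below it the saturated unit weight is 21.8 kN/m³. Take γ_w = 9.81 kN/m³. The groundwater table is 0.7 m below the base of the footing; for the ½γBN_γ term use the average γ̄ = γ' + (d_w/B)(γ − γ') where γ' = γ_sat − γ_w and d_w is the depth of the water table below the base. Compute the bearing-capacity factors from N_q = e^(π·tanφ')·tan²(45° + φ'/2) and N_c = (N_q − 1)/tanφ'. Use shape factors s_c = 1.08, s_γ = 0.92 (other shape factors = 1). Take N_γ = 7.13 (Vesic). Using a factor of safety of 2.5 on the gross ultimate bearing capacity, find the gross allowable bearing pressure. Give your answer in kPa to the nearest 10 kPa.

q_all ≈ 290 kPa

N_q = e^(π·tan22°)·tan²(56°) = 7.82; N_c = (N_q − 1)/tanφ' = 16.88.
q = γ·D_f = 19.9 × 2.83 = 56.317 kPa.
γ' = 11.99 kN/m³; averaging over the depth B below the base, γ̄ = γ' + (d_w/B)(γ − γ') = 13.776 kN/m³.
c·N_c·s_c = 8.5 × 16.883 × 1.08 = 154.98 kPa
q·N_q = 56.317 × 7.8211 = 440.46 kPa
0.5·γ·B·N_γ·s_γ = 0.5 × 13.776 × 3.1 × 7.13 × 0.92 = 140.07 kPa
q_ult = 154.98 + 440.46 + 140.07 = 735.51 kPa.
q_all = 735.51 / 2.5 = 294.21 kPa.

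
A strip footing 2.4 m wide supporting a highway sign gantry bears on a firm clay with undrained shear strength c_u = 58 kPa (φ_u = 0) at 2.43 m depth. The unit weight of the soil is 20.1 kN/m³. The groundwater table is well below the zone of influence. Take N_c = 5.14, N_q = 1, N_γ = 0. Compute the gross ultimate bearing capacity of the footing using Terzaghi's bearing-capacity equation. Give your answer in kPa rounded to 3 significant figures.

Overburden at base level: q = 20.1 × 2.43 = 48.843 kPa.
Cohesion term c·N_c = 58 × 5.14 = 298.12 kPa; surcharge term q·N_q = 48.843 × 1 = 48.843 kPa.
q_ult = 298.12 + 48.843 = 346.96 kPa.

q_ult ≈ 347 kPa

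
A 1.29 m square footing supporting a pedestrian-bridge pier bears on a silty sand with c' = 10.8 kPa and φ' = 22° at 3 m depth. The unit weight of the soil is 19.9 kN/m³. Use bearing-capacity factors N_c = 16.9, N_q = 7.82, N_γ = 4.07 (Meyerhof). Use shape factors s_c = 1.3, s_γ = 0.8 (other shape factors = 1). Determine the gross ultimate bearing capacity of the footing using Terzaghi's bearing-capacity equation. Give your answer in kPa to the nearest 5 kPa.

q_ult ≈ 745 kPa

Effective surcharge at the founding depth q = γ·D_f = 19.9 × 3 = 59.7 kPa.
q_ult = c·N_c·s_c + q·N_q + 0.5·γ·B·N_γ·s_γ
     = 10.8 × 16.9 × 1.3 + 59.7 × 7.82 + 0.5 × 19.9 × 1.29 × 4.07 × 0.8
     = 237.28 + 466.85 + 41.792 = 745.92 kPa.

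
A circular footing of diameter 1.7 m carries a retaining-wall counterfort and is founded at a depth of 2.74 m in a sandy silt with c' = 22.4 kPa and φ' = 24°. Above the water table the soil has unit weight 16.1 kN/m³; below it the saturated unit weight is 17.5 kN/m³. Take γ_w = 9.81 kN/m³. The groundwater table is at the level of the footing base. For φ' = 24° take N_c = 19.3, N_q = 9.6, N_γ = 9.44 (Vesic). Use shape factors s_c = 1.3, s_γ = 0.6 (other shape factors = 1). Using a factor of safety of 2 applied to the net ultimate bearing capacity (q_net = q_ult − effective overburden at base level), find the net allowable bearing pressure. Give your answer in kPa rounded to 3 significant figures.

q_all(net) ≈ 489 kPa

Effective surcharge at the founding depth q = γ·D_f = 16.1 × 2.74 = 44.114 kPa.
The water table coincides with the base, so in the self-weight term γ → γ' = 7.69 kN/m³.
q_ult = c·N_c·s_c + q·N_q + 0.5·γ·B·N_γ·s_γ
     = 22.4 × 19.3 × 1.3 + 44.114 × 9.6 + 0.5 × 7.69 × 1.7 × 9.44 × 0.6
     = 562.02 + 423.49 + 37.023 = 1022.5 kPa.
Net ultimate: q_net = 1022.5 − 44.114 = 978.42 kPa.
q_all(net) = 978.42 / 2 = 489.21 kPa.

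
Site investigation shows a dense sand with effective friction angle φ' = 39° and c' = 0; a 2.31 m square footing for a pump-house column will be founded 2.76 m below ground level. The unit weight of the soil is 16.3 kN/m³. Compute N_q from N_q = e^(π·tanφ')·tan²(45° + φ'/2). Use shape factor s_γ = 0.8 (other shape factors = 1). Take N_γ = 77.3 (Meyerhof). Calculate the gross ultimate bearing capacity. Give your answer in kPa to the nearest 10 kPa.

q_ult ≈ 3680 kPa

tan39° = 0.8098, so N_q = e^(π×0.8098)·tan²(64.5°) = 12.731 × 4.395 = 55.96.
Effective surcharge at the founding depth q = γ·D_f = 16.3 × 2.76 = 44.988 kPa.
q_ult = q·N_q + 0.5·γ·B·N_γ·s_γ
     = 44.988 × 55.957 + 0.5 × 16.3 × 2.31 × 77.3 × 0.8
     = 2517.4 + 1164.2 = 3681.6 kPa.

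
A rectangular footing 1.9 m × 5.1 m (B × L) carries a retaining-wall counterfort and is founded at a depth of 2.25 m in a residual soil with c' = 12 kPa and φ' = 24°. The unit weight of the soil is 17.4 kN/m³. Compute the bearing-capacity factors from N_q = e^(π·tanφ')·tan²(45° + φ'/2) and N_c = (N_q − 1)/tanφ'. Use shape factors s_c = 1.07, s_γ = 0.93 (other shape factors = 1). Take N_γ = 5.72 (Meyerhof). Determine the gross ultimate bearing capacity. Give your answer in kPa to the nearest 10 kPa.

q_ult ≈ 710 kPa

tan24° = 0.4452, so N_q = e^(π×0.4452)·tan²(57°) = 4.05 × 2.371 = 9.6.
N_c = (9.6 − 1)/tan24° = 19.32.
Overburden at base level: q = 17.4 × 2.25 = 39.15 kPa.
Cohesion term c·N_c·s_c = 12 × 19.324 × 1.07 = 248.11 kPa; surcharge term q·N_q = 39.15 × 9.6034 = 375.97 kPa; self-weight term 0.5·γ·B·N_γ·s_γ = 0.5 × 17.4 × 1.9 × 5.72 × 0.93 = 87.933 kPa.
q_ult = 248.11 + 375.97 + 87.933 = 712.02 kPa.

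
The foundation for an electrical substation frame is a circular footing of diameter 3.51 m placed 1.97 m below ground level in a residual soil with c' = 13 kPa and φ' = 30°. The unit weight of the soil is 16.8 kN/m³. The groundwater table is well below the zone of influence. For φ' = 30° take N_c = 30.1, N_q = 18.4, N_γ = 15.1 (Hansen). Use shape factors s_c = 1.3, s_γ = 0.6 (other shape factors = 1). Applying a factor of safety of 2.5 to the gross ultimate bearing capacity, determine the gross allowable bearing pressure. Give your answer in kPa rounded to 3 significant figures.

Effective surcharge at the founding depth q = γ·D_f = 16.8 × 1.97 = 33.096 kPa.
q_ult = c·N_c·s_c + q·N_q + 0.5·γ·B·N_γ·s_γ
     = 13 × 30.1 × 1.3 + 33.096 × 18.4 + 0.5 × 16.8 × 3.51 × 15.1 × 0.6
     = 508.69 + 608.97 + 267.13 = 1384.8 kPa.
q_all = q_ult / FS = 1384.8 / 2.5 = 553.91 kPa.

q_all ≈ 554 kPa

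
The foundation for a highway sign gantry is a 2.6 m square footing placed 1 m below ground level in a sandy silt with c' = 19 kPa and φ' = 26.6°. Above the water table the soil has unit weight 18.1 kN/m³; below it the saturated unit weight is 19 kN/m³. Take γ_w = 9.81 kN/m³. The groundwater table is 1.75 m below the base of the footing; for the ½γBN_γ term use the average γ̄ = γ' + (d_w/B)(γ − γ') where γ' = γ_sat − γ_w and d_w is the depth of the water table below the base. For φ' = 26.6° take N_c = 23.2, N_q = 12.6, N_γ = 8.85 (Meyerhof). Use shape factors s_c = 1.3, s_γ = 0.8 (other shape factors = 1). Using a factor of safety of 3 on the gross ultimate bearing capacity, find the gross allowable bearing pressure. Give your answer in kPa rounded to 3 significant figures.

q_all ≈ 314 kPa

Overburden at base level: q = 18.1 × 1 = 18.1 kPa.
The water table is 1.75 m below the base (< B = 2.6 m), so the ½γBN_γ term uses γ̄ = γ' + (d_w/B)(γ − γ') = 9.19 + (1.75/2.6)(18.1 − 9.19) = 15.187 kN/m³.
Cohesion term c·N_c·s_c = 19 × 23.2 × 1.3 = 573.04 kPa; surcharge term q·N_q = 18.1 × 12.6 = 228.06 kPa; self-weight term 0.5·γ·B·N_γ·s_γ = 0.5 × 15.187 × 2.6 × 8.85 × 0.8 = 139.78 kPa.
q_ult = 573.04 + 228.06 + 139.78 = 940.88 kPa.
q_all = 940.88 / 3 = 313.63 kPa.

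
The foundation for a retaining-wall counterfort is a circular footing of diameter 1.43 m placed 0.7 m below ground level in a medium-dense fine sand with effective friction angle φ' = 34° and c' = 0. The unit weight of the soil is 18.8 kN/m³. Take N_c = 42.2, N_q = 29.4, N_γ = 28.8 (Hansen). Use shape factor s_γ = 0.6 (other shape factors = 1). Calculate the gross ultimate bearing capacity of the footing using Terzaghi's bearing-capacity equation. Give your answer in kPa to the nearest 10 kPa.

Effective surcharge at the founding depth q = γ·D_f = 18.8 × 0.7 = 13.16 kPa.
q_ult = q·N_q + 0.5·γ·B·N_γ·s_γ
     = 13.16 × 29.4 + 0.5 × 18.8 × 1.43 × 28.8 × 0.6
     = 386.9 + 232.28 = 619.18 kPa.

q_ult ≈ 620 kPa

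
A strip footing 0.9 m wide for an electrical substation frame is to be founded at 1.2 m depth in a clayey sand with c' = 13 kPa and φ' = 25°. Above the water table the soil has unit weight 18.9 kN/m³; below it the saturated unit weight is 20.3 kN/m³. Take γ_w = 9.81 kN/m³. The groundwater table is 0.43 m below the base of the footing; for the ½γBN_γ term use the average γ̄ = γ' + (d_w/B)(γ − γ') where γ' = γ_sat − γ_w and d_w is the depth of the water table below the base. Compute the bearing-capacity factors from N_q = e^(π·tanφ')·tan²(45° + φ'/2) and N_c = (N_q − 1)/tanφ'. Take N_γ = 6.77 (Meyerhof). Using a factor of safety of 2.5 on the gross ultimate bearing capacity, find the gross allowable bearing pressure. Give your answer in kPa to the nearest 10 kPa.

q_all ≈ 220 kPa

N_q = e^(π·tan25°)·tan²(57.5°) = 10.66; N_c = (N_q − 1)/tanφ' = 20.72.
Effective surcharge at the founding depth q = γ·D_f = 18.9 × 1.2 = 22.68 kPa.
With d_w = 0.43 m < B, γ̄ = 10.49 + (0.43/0.9) × (18.9 − 10.49) = 14.508 kN/m³.
q_ult = c·N_c + q·N_q + 0.5·γ·B·N_γ
     = 13 × 20.721 + 22.68 × 10.662 + 0.5 × 14.508 × 0.9 × 6.77
     = 269.37 + 241.82 + 44.199 = 555.38 kPa.
q_all = 555.38 / 2.5 = 222.15 kPa.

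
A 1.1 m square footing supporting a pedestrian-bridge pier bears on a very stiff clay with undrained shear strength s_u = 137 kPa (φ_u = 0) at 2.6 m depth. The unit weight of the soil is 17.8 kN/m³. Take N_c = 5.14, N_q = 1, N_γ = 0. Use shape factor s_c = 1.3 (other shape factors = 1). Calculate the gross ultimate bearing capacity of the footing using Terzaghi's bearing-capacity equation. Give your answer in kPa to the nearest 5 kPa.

q = γ·D_f = 17.8 × 2.6 = 46.28 kPa.
c·N_c·s_c = 137 × 5.14 × 1.3 = 915.43 kPa
q·N_q = 46.28 × 1 = 46.28 kPa
q_ult = 915.43 + 46.28 = 961.71 kPa.

q_ult ≈ 960 kPa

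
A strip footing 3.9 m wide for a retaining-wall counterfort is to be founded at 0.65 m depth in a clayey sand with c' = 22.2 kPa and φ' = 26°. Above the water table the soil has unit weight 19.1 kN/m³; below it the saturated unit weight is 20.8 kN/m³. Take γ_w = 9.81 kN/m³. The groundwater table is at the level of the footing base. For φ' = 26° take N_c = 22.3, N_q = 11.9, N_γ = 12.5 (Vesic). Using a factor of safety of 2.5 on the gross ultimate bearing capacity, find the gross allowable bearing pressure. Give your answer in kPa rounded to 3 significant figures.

Effective surcharge at the founding depth q = γ·D_f = 19.1 × 0.65 = 12.415 kPa.
The water table coincides with the base, so in the self-weight term γ → γ' = 10.99 kN/m³.
q_ult = c·N_c + q·N_q + 0.5·γ·B·N_γ
     = 22.2 × 22.3 + 12.415 × 11.9 + 0.5 × 10.99 × 3.9 × 12.5
     = 495.06 + 147.74 + 267.88 = 910.68 kPa.
q_all = 910.68 / 2.5 = 364.27 kPa.

q_all ≈ 364 kPa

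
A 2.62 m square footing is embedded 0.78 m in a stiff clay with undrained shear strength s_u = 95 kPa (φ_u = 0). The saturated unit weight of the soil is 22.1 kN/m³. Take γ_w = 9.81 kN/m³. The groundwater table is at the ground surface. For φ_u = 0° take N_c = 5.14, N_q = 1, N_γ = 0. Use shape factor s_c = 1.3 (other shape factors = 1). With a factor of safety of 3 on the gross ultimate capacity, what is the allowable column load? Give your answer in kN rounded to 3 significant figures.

P_all ≈ 1470 kN

Water table at ground surface, so effective unit weight γ' = 22.1 − 9.81 = 12.29 kN/m³ is used throughout; overburden q = 12.29 × 0.78 = 9.5862 kPa.
Cohesion term c·N_c·s_c = 95 × 5.14 × 1.3 = 634.79 kPa; surcharge term q·N_q = 9.5862 × 1 = 9.5862 kPa.
q_ult = 634.79 + 9.5862 = 644.38 kPa.
Gross allowable pressure q_all = 644.38 / 3 = 214.79 kPa.
Footing area = 6.8644 m², so allowable column load = 214.79 × 6.8644 = 1474.4 kN.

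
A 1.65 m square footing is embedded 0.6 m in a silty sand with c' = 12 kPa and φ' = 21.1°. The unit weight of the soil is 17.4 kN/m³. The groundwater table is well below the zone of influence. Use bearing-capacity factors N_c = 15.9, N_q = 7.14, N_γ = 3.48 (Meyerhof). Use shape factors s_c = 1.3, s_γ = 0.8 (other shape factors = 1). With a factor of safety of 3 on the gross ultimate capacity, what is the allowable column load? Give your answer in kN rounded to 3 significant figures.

P_all ≈ 329 kN

q = γ·D_f = 17.4 × 0.6 = 10.44 kPa.
c·N_c·s_c = 12 × 15.9 × 1.3 = 248.04 kPa
q·N_q = 10.44 × 7.14 = 74.542 kPa
0.5·γ·B·N_γ·s_γ = 0.5 × 17.4 × 1.65 × 3.48 × 0.8 = 39.964 kPa
q_ult = 248.04 + 74.542 + 39.964 = 362.55 kPa.
Gross allowable pressure q_all = 362.55 / 3 = 120.85 kPa.
Footing area = 2.7225 m², so allowable column load = 120.85 × 2.7225 = 329.01 kN.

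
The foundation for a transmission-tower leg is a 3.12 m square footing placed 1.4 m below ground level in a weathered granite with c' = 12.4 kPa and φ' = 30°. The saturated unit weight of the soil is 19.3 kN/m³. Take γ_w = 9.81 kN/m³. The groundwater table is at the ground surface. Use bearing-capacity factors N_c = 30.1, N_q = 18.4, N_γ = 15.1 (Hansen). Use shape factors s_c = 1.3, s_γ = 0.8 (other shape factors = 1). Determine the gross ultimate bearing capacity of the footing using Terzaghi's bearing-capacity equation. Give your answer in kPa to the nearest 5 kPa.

q_ult ≈ 910 kPa

γ' = 19.3 − 9.81 = 9.49 kN/m³ (submerged throughout). q = 9.49 × 1.4 = 13.286 kPa; the same γ' applies in the ½γBN_γ term.
c·N_c·s_c = 12.4 × 30.1 × 1.3 = 485.21 kPa
q·N_q = 13.286 × 18.4 = 244.46 kPa
0.5·γ·B·N_γ·s_γ = 0.5 × 9.49 × 3.12 × 15.1 × 0.8 = 178.84 kPa
q_ult = 485.21 + 244.46 + 178.84 = 908.51 kPa.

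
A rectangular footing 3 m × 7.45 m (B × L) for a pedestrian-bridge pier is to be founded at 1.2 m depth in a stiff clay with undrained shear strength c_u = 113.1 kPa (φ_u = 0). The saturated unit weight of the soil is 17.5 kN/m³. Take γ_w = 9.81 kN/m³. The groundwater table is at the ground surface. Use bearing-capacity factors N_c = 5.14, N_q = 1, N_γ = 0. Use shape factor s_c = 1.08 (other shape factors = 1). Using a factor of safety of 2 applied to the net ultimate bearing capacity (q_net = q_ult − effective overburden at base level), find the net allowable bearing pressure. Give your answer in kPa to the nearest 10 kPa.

q_all(net) ≈ 310 kPa

Water table at ground surface, so effective unit weight γ' = 17.5 − 9.81 = 7.69 kN/m³ is used throughout; overburden q = 7.69 × 1.2 = 9.228 kPa.
Cohesion term c·N_c·s_c = 113.1 × 5.14 × 1.08 = 627.84 kPa; surcharge term q·N_q = 9.228 × 1 = 9.228 kPa.
q_ult = 627.84 + 9.228 = 637.07 kPa.
Net ultimate: q_net = 637.07 − 9.228 = 627.84 kPa.
q_all(net) = 627.84 / 2 = 313.92 kPa.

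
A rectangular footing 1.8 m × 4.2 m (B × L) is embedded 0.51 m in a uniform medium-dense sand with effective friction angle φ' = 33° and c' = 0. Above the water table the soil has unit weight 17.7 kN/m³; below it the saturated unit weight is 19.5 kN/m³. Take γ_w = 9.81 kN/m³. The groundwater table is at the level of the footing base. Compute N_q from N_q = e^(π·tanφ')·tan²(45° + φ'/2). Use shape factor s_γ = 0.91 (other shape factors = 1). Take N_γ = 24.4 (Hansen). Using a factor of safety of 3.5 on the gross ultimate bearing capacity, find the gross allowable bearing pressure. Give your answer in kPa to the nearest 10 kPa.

q_all ≈ 120 kPa

N_q = e^(π·tan33°)·tan²(61.5°) = 26.09.
Overburden at base level: q = 17.7 × 0.51 = 9.027 kPa.
Below the base the soil is submerged, so the ½γBN_γ term uses γ' = 19.5 − 9.81 = 9.69 kN/m³.
Surcharge term q·N_q = 9.027 × 26.092 = 235.53 kPa; self-weight term 0.5·γ·B·N_γ·s_γ = 0.5 × 9.69 × 1.8 × 24.4 × 0.91 = 193.64 kPa.
q_ult = 235.53 + 193.64 = 429.17 kPa.
q_all = 429.17 / 3.5 = 122.62 kPa.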